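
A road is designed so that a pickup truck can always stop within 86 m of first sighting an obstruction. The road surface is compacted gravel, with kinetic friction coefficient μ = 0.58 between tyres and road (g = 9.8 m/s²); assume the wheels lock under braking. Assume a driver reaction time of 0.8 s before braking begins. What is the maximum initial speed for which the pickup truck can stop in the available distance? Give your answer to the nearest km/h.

Maximum speed ≈ 97 km/h

a = μg = 0.58 × 9.8 = 5.684 m/s².
Stopping distance: v·t_r + v²/(2a) = 86 with t_r = 0.8 s and a = 5.684 m/s².
So v² + 9.094 v − 977.65 = 0.
Positive root: v = −a·t_r + √((a·t_r)² + 2a·d) = −4.547 + √(20.675 + 977.65) = 27.0493 m/s.
27.0493 m/s × 3.6 = 97.377 km/h.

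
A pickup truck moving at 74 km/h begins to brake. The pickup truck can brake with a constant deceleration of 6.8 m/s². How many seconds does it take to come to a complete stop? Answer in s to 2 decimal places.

74 km/h ÷ 3.6 = 20.5556 m/s.
Braking time = v/a = 20.5556 / 6.800 = 3.023 s.

Braking time ≈ 3.02 s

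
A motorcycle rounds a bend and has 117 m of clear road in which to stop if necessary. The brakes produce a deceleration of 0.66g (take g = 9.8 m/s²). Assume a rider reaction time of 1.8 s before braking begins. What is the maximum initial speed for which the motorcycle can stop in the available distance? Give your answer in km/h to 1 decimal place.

Maximum speed ≈ 104.3 km/h

a = 0.66 × 9.8 = 6.468 m/s².
Stopping distance: v·t_r + v²/(2a) = 117 with t_r = 1.8 s and a = 6.468 m/s².
So v² + 23.285 v − 1513.51 = 0.
Positive root: v = −a·t_r + √((a·t_r)² + 2a·d) = −11.642 + √(135.536 + 1513.51) = 28.9664 m/s.
28.9664 m/s × 3.6 = 104.279 km/h.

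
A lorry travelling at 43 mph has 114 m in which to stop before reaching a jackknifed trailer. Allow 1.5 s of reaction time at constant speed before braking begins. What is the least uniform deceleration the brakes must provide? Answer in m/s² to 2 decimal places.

Required deceleration ≈ 2.17 m/s²

43 mph × 0.44704 = 19.2227 m/s.
Distance covered during reaction = 19.2227 × 1.5 = 28.834 m.
Distance available for braking: 114 − 28.834 = 85.166 m.
v² = 2a·d ⇒ a = v²/(2d) = 19.2227² / (2 × 85.166) = 369.512 / 170.332 = 2.1694 m/s².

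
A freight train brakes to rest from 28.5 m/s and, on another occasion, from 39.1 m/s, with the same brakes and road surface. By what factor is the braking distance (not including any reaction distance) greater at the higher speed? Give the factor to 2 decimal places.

Factor ≈ 1.88

Braking distance d = v²/(2a), so with a fixed, d ∝ v².
Factor = (39.1/28.5)² = 1.3719² = 1.8821.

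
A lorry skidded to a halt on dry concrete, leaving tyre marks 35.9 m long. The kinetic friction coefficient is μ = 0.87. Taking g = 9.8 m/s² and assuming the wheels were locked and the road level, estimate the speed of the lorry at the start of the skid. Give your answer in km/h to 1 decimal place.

Initial speed ≈ 89.1 km/h

Deceleration a = μg = 0.87 × 9.8 = 8.526 m/s².
v = √(2a·d) = √(2 × 8.526 × 35.9) = √612.167 = 24.7420 m/s.
= 24.7420 × 3.6 = 89.071 km/h.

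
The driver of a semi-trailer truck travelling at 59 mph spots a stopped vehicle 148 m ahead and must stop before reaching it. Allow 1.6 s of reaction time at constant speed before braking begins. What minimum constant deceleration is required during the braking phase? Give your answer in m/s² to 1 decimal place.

Required deceleration ≈ 3.3 m/s²

59 mph × 0.44704 = 26.3754 m/s.
Distance covered during reaction = 26.3754 × 1.6 = 42.201 m.
Distance available for braking: 148 − 42.201 = 105.799 m.
v² = 2a·d ⇒ a = v²/(2d) = 26.3754² / (2 × 105.799) = 695.662 / 211.598 = 3.2877 m/s².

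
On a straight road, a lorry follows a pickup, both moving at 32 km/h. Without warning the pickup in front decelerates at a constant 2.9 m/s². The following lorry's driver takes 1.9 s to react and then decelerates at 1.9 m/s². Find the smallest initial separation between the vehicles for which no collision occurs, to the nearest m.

32 km/h ÷ 3.6 = 8.8889 m/s.
Leader travels v²/(2a_L) = 79.013 / 5.800 = 13.623 m before stopping.
Follower covers v·t_r = 8.8889 × 1.9 = 16.889 m while reacting, then v²/(2a_F) = 79.013 / 3.800 = 20.793 m while braking, for a total of 16.889 + 20.793 = 37.682 m.
Since a_F ≤ a_L and the follower starts braking later, the follower is never slower than the leader, so the closest approach is when both have stopped.
Minimum gap = 37.682 − 13.623 = 24.059 m.

Minimum gap ≈ 24 m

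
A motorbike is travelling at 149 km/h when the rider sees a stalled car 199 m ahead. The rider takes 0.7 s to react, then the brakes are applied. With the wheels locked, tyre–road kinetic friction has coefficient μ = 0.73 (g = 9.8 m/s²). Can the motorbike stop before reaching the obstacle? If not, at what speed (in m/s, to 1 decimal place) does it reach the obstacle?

Yes — it stops about 50.3 m short of the obstacle, so it never reaches it

149 km/h ÷ 3.6 = 41.3889 m/s.
a = μg = 0.73 × 9.8 = 7.154 m/s².
Reaction distance = 41.3889 × 0.7 = 28.972 m.
Braking distance = v²/(2a) = 1713.041 / 14.308 = 119.726 m.
Total stopping distance = 28.972 + 119.726 = 148.698 m, vs 199 m available — it stops with 199 − 148.698 = 50.302 m to spare.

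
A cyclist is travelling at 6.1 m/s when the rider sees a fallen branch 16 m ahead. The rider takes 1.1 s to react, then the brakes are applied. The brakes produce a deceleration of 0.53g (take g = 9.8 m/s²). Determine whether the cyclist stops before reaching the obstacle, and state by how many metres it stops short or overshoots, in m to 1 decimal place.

a = 0.53 × 9.8 = 5.194 m/s².
Reaction distance = 6.1000 × 1.1 = 6.710 m.
Braking distance = v²/(2a) = 37.210 / 10.388 = 3.582 m.
Total stopping distance = 6.710 + 3.582 = 10.292 m, vs 16 m available — it stops with 16 − 10.292 = 5.708 m to spare.

Yes — it stops 5.7 m short of the obstacle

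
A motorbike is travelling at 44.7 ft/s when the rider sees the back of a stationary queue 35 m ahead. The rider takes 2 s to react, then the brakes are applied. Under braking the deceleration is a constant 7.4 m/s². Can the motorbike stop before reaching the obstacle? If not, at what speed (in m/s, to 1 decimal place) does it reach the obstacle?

44.7 ft/s × 0.3048 = 13.6246 m/s.
Reaction distance = 13.6246 × 2 = 27.249 m.
Braking distance needed to stop: v²/(2a) = 185.630 / 14.800 = 12.543 m, so total needed = 27.249 + 12.543 = 39.792 m > 35 m — it cannot stop.
Distance remaining when braking begins: 35 − 27.249 = 7.751 m.
v² = v₀² − 2a·d = 185.630 − 2 × 7.400 × 7.751 = 70.915 m²/s².
v = √70.915 = 8.421 m/s.

No — it strikes the obstacle at 8.4 m/s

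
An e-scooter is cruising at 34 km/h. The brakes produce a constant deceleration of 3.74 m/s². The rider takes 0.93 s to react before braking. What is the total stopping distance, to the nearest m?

Total stopping distance ≈ 21 m

34 km/h ÷ 3.6 = 9.4444 m/s.
Reaction distance = v·t_r = 9.4444 × 0.93 = 8.783 m.
Braking distance = v²/(2a) = 9.4444² / (2 × 3.740) = 89.197 / 7.480 = 11.925 m.
Total = 8.783 + 11.925 = 20.708 m.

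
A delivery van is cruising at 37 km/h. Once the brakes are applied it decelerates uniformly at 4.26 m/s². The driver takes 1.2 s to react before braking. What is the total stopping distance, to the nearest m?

37 km/h ÷ 3.6 = 10.2778 m/s.
Reaction distance = v·t_r = 10.2778 × 1.2 = 12.333 m.
Braking distance = v²/(2a) = 10.2778² / (2 × 4.260) = 105.633 / 8.520 = 12.398 m.
Total = 12.333 + 12.398 = 24.731 m.

Total stopping distance ≈ 25 m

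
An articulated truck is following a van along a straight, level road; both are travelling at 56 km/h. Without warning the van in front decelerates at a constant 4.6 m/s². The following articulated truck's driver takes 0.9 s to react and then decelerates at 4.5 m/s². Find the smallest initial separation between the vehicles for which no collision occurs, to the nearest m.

56 km/h ÷ 3.6 = 15.5556 m/s.
Leader travels v²/(2a_L) = 241.977 / 9.200 = 26.302 m before stopping.
Follower covers v·t_r = 15.5556 × 0.9 = 14.000 m while reacting, then v²/(2a_F) = 241.977 / 9.000 = 26.886 m while braking, for a total of 14.000 + 26.886 = 40.886 m.
Since a_F ≤ a_L and the follower starts braking later, the follower is never slower than the leader, so the closest approach is when both have stopped.
Minimum gap = 40.886 − 26.302 = 14.584 m.

Minimum gap ≈ 15 m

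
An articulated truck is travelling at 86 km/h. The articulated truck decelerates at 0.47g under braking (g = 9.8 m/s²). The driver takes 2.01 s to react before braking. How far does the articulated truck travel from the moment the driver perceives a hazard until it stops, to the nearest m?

Total stopping distance ≈ 110 m

86 km/h ÷ 3.6 = 23.8889 m/s.
a = 0.47 × 9.8 = 4.606 m/s².
Reaction distance = v·t_r = 23.8889 × 2.01 = 48.017 m.
Braking distance = v²/(2a) = 23.8889² / (2 × 4.606) = 570.680 / 9.212 = 61.950 m.
Total = 48.017 + 61.950 = 109.967 m.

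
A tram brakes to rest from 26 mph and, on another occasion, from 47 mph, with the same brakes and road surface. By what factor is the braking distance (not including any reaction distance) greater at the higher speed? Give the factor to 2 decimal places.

Braking distance d = v²/(2a), so with a fixed, d ∝ v².
Factor = (47/26)² = 1.8077² = 3.2678.

Factor ≈ 3.27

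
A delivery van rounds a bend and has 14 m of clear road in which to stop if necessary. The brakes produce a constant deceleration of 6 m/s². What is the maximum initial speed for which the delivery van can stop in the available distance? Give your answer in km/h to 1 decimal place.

Maximum speed ≈ 46.7 km/h

v²/(2a) = d ⇒ v = √(2 × 6.000 × 14) = √168.00 = 12.9615 m/s.
12.9615 m/s × 3.6 = 46.661 km/h.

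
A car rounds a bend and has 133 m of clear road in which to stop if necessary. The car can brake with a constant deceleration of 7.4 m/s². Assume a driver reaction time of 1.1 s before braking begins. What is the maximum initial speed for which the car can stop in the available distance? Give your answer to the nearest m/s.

Stopping distance: v·t_r + v²/(2a) = 133 with t_r = 1.1 s and a = 7.400 m/s².
So v² + 16.280 v − 1968.40 = 0.
Positive root: v = −a·t_r + √((a·t_r)² + 2a·d) = −8.140 + √(66.260 + 1968.40) = 36.9672 m/s.

Maximum speed ≈ 37 m/s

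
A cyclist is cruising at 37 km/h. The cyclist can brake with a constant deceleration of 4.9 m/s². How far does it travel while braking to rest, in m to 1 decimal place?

37 km/h ÷ 3.6 = 10.2778 m/s.
Braking distance = v²/(2a) = 10.2778² / (2 × 4.900) = 105.633 / 9.800 = 10.779 m.

Braking distance ≈ 10.8 m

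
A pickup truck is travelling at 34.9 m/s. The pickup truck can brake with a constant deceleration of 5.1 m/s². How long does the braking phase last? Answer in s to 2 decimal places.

Braking time ≈ 6.84 s

Braking time = v/a = 34.9000 / 5.100 = 6.843 s.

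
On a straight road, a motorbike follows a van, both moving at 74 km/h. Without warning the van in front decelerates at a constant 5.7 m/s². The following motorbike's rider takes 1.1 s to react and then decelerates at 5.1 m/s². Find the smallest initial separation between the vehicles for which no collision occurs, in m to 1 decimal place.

74 km/h ÷ 3.6 = 20.5556 m/s.
Leader travels v²/(2a_L) = 422.533 / 11.400 = 37.064 m before stopping.
Follower covers v·t_r = 20.5556 × 1.1 = 22.611 m while reacting, then v²/(2a_F) = 422.533 / 10.200 = 41.425 m while braking, for a total of 22.611 + 41.425 = 64.036 m.
Since a_F ≤ a_L and the follower starts braking later, the follower is never slower than the leader, so the closest approach is when both have stopped.
Minimum gap = 64.036 − 37.064 = 26.972 m.

Minimum gap ≈ 27.0 m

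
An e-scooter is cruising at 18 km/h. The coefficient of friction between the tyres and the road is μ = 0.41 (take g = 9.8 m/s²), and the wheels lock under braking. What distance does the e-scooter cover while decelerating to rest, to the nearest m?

18 km/h ÷ 3.6 = 5.0000 m/s.
a = μg = 0.41 × 9.8 = 4.018 m/s².
Braking distance = v²/(2a) = 5.0000² / (2 × 4.018) = 25.000 / 8.036 = 3.111 m.

Braking distance ≈ 3 m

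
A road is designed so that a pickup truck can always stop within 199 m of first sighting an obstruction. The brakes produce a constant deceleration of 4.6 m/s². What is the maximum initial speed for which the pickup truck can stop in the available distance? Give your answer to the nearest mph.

Maximum speed ≈ 96 mph

v²/(2a) = d ⇒ v = √(2 × 4.600 × 199) = √1830.80 = 42.7878 m/s.
42.7878 m/s ÷ 0.44704 = 95.714 mph.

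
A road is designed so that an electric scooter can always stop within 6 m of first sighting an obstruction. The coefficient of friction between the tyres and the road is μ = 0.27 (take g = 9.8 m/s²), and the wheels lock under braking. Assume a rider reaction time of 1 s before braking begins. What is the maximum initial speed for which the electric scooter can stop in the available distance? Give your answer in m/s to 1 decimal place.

Maximum speed ≈ 3.6 m/s

a = μg = 0.27 × 9.8 = 2.646 m/s².
Stopping distance: v·t_r + v²/(2a) = 6 with t_r = 1 s and a = 2.646 m/s².
So v² + 5.292 v − 31.75 = 0.
Positive root: v = −a·t_r + √((a·t_r)² + 2a·d) = −2.646 + √(7.001 + 31.75) = 3.5790 m/s.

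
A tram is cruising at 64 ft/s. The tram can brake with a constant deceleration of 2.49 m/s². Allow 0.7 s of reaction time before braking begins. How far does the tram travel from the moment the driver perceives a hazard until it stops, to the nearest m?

Total stopping distance ≈ 90 m

64 ft/s × 0.3048 = 19.5072 m/s.
Reaction distance = v·t_r = 19.5072 × 0.7 = 13.655 m.
Braking distance = v²/(2a) = 19.5072² / (2 × 2.490) = 380.531 / 4.980 = 76.412 m.
Total = 13.655 + 76.412 = 90.067 m.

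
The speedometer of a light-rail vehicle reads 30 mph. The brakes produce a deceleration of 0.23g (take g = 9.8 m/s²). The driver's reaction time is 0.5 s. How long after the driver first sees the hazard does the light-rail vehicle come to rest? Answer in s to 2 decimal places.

Total time ≈ 6.45 s

30 mph × 0.44704 = 13.4112 m/s.
a = 0.23 × 9.8 = 2.254 m/s².
Braking time = v/a = 13.4112 / 2.254 = 5.950 s.
Total = 0.5 + 5.950 = 6.450 s.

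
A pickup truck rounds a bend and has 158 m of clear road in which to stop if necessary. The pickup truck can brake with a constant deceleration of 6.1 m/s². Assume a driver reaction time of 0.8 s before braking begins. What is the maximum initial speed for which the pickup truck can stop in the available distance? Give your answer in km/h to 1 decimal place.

Maximum speed ≈ 141.5 km/h

Stopping distance: v·t_r + v²/(2a) = 158 with t_r = 0.8 s and a = 6.100 m/s².
So v² + 9.760 v − 1927.60 = 0.
Positive root: v = −a·t_r + √((a·t_r)² + 2a·d) = −4.880 + √(23.814 + 1927.60) = 39.2948 m/s.
39.2948 m/s × 3.6 = 141.461 km/h.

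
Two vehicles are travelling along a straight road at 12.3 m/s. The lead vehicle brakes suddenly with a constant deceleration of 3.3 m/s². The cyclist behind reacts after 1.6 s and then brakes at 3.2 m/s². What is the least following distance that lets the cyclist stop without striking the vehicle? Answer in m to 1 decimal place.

Leader travels v²/(2a_L) = 151.290 / 6.600 = 22.923 m before stopping.
Follower covers v·t_r = 12.3000 × 1.6 = 19.680 m while reacting, then v²/(2a_F) = 151.290 / 6.400 = 23.639 m while braking, for a total of 19.680 + 23.639 = 43.319 m.
Since a_F ≤ a_L and the follower starts braking later, the follower is never slower than the leader, so the closest approach is when both have stopped.
Minimum gap = 43.319 − 22.923 = 20.396 m.

Minimum gap ≈ 20.4 m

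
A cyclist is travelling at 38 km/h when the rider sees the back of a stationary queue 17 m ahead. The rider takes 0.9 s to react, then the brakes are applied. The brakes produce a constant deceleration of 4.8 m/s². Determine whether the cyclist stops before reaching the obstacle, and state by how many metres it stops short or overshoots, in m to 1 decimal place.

No — it overshoots by 4.1 m

38 km/h ÷ 3.6 = 10.5556 m/s.
Reaction distance = 10.5556 × 0.9 = 9.500 m.
Braking distance = v²/(2a) = 111.421 / 9.600 = 11.606 m.
Total stopping distance = 9.500 + 11.606 = 21.106 m, vs 17 m available — it cannot stop in time and overshoots by 21.106 − 17 = 4.106 m.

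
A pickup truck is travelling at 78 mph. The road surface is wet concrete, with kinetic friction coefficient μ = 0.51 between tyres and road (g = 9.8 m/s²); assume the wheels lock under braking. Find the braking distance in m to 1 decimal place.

78 mph × 0.44704 = 34.8691 m/s.
a = μg = 0.51 × 9.8 = 4.998 m/s².
Braking distance = v²/(2a) = 34.8691² / (2 × 4.998) = 1215.854 / 9.996 = 121.634 m.

Braking distance ≈ 121.6 m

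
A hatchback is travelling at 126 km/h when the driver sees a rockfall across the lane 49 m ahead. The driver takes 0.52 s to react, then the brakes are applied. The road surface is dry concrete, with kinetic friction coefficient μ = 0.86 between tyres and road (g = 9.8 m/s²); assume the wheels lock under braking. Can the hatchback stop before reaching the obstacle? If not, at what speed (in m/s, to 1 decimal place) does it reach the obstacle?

No — it strikes the obstacle at 26.6 m/s

126 km/h ÷ 3.6 = 35.0000 m/s.
a = μg = 0.86 × 9.8 = 8.428 m/s².
Reaction distance = 35.0000 × 0.52 = 18.200 m.
Braking distance needed to stop: v²/(2a) = 1225.000 / 16.856 = 72.674 m, so total needed = 18.200 + 72.674 = 90.874 m > 49 m — it cannot stop.
Distance remaining when braking begins: 49 − 18.200 = 30.800 m.
v² = v₀² − 2a·d = 1225.000 − 2 × 8.428 × 30.800 = 705.835 m²/s².
v = √705.835 = 26.568 m/s.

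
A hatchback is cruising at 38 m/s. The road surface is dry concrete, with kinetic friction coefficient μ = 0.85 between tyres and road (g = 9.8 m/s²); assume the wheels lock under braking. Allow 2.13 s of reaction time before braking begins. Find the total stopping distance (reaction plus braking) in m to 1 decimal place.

Total stopping distance ≈ 167.6 m

a = μg = 0.85 × 9.8 = 8.330 m/s².
Reaction distance = v·t_r = 38.0000 × 2.13 = 80.940 m.
Braking distance = v²/(2a) = 38.0000² / (2 × 8.330) = 1444.000 / 16.660 = 86.675 m.
Total = 80.940 + 86.675 = 167.615 m.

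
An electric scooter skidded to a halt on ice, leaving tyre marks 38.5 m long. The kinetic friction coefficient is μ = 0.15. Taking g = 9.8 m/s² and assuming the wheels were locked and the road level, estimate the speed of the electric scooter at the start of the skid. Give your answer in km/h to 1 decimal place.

Initial speed ≈ 38.3 km/h

Deceleration a = μg = 0.15 × 9.8 = 1.470 m/s².
v = √(2a·d) = √(2 × 1.470 × 38.5) = √113.190 = 10.6391 m/s.
= 10.6391 × 3.6 = 38.301 km/h.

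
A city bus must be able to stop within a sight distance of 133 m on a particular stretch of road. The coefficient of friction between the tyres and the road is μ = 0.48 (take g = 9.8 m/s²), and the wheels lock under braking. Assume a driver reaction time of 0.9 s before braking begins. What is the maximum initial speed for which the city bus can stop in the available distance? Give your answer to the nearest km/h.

a = μg = 0.48 × 9.8 = 4.704 m/s².
Stopping distance: v·t_r + v²/(2a) = 133 with t_r = 0.9 s and a = 4.704 m/s².
So v² + 8.467 v − 1251.26 = 0.
Positive root: v = −a·t_r + √((a·t_r)² + 2a·d) = −4.234 + √(17.927 + 1251.26) = 31.3917 m/s.
31.3917 m/s × 3.6 = 113.010 km/h.

Maximum speed ≈ 113 km/h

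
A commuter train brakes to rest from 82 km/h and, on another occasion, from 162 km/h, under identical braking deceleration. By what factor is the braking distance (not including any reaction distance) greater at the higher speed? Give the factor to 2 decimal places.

Factor ≈ 3.90

Braking distance d = v²/(2a), so with a fixed, d ∝ v².
Factor = (162/82)² = 1.9756² = 3.9030.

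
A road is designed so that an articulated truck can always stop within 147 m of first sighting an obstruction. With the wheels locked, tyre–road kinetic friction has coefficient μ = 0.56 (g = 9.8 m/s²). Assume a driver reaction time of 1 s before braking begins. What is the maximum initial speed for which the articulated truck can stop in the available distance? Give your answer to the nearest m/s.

Maximum speed ≈ 35 m/s

a = μg = 0.56 × 9.8 = 5.488 m/s².
Stopping distance: v·t_r + v²/(2a) = 147 with t_r = 1 s and a = 5.488 m/s².
So v² + 10.976 v − 1613.47 = 0.
Positive root: v = −a·t_r + √((a·t_r)² + 2a·d) = −5.488 + √(30.118 + 1613.47) = 35.0532 m/s.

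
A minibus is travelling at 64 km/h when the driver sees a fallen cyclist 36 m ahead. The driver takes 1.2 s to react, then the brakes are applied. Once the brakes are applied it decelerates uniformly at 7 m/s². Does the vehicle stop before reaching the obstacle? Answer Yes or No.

No

64 km/h ÷ 3.6 = 17.7778 m/s.
Reaction distance = 17.7778 × 1.2 = 21.333 m.
Braking distance = v²/(2a) = 316.050 / 14.000 = 22.575 m.
Total stopping distance = 21.333 + 22.575 = 43.908 m, vs 36 m available — it cannot stop in time and overshoots by 43.908 − 36 = 7.908 m.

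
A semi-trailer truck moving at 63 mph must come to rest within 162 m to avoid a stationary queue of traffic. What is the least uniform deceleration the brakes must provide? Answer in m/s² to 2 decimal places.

Required deceleration ≈ 2.45 m/s²

63 mph × 0.44704 = 28.1635 m/s.
v² = 2a·d ⇒ a = v²/(2d) = 28.1635² / (2 × 162.000) = 793.183 / 324.000 = 2.4481 m/s².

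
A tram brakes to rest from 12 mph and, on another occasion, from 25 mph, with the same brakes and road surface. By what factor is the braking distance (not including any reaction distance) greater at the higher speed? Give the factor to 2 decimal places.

Factor ≈ 4.34

Braking distance d = v²/(2a), so with a fixed, d ∝ v².
Factor = (25/12)² = 2.0833² = 4.3401.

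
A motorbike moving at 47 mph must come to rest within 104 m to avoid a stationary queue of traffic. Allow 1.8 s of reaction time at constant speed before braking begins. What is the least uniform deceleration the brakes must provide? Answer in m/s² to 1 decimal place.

Required deceleration ≈ 3.3 m/s²

47 mph × 0.44704 = 21.0109 m/s.
Distance covered during reaction = 21.0109 × 1.8 = 37.820 m.
Distance available for braking: 104 − 37.820 = 66.180 m.
v² = 2a·d ⇒ a = v²/(2d) = 21.0109² / (2 × 66.180) = 441.458 / 132.360 = 3.3353 m/s².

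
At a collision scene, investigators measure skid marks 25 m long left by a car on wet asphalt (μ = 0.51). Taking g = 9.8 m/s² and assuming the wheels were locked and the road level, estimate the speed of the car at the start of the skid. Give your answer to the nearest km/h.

Initial speed ≈ 57 km/h

Deceleration a = μg = 0.51 × 9.8 = 4.998 m/s².
v = √(2a·d) = √(2 × 4.998 × 25) = √249.900 = 15.8082 m/s.
= 15.8082 × 3.6 = 56.910 km/h.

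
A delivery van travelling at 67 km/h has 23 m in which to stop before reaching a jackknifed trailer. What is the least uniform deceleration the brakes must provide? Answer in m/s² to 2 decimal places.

67 km/h ÷ 3.6 = 18.6111 m/s.
v² = 2a·d ⇒ a = v²/(2d) = 18.6111² / (2 × 23.000) = 346.373 / 46.000 = 7.5298 m/s².

Required deceleration ≈ 7.53 m/s²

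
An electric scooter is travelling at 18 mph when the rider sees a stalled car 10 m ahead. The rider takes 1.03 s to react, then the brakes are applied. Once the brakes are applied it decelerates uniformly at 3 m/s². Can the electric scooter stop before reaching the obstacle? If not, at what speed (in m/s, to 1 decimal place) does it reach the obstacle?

18 mph × 0.44704 = 8.0467 m/s.
Reaction distance = 8.0467 × 1.03 = 8.288 m.
Braking distance needed to stop: v²/(2a) = 64.749 / 6.000 = 10.791 m, so total needed = 8.288 + 10.791 = 19.079 m > 10 m — it cannot stop.
Distance remaining when braking begins: 10 − 8.288 = 1.712 m.
v² = v₀² − 2a·d = 64.749 − 2 × 3.000 × 1.712 = 54.477 m²/s².
v = √54.477 = 7.381 m/s.

No — it strikes the obstacle at 7.4 m/s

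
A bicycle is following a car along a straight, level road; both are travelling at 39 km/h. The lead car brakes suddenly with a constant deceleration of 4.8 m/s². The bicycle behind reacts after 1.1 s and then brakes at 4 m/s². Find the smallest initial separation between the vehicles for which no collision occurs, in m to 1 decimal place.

Minimum gap ≈ 14.4 m

39 km/h ÷ 3.6 = 10.8333 m/s.
Leader travels v²/(2a_L) = 117.360 / 9.600 = 12.225 m before stopping.
Follower covers v·t_r = 10.8333 × 1.1 = 11.917 m while reacting, then v²/(2a_F) = 117.360 / 8.000 = 14.670 m while braking, for a total of 11.917 + 14.670 = 26.587 m.
Since a_F ≤ a_L and the follower starts braking later, the follower is never slower than the leader, so the closest approach is when both have stopped.
Minimum gap = 26.587 − 12.225 = 14.362 m.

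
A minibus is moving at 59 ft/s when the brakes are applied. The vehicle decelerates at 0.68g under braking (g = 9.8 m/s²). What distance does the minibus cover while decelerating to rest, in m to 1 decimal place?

59 ft/s × 0.3048 = 17.9832 m/s.
a = 0.68 × 9.8 = 6.664 m/s².
Braking distance = v²/(2a) = 17.9832² / (2 × 6.664) = 323.395 / 13.328 = 24.264 m.

Braking distance ≈ 24.3 m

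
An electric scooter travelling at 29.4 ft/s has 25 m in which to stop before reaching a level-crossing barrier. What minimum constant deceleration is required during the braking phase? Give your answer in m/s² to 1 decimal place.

Required deceleration ≈ 1.6 m/s²

29.4 ft/s × 0.3048 = 8.9611 m/s.
v² = 2a·d ⇒ a = v²/(2d) = 8.9611² / (2 × 25.000) = 80.301 / 50.000 = 1.6060 m/s².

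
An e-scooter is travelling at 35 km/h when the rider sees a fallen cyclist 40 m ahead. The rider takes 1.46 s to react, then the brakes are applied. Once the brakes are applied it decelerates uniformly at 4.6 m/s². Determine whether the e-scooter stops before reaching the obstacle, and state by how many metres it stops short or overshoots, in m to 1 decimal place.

Yes — it stops 15.5 m short of the obstacle

35 km/h ÷ 3.6 = 9.7222 m/s.
Reaction distance = 9.7222 × 1.46 = 14.194 m.
Braking distance = v²/(2a) = 94.521 / 9.200 = 10.274 m.
Total stopping distance = 14.194 + 10.274 = 24.468 m, vs 40 m available — it stops with 40 − 24.468 = 15.532 m to spare.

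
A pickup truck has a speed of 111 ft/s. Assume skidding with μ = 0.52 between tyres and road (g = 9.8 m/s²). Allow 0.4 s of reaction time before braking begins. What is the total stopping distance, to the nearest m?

Total stopping distance ≈ 126 m

111 ft/s × 0.3048 = 33.8328 m/s.
a = μg = 0.52 × 9.8 = 5.096 m/s².
Reaction distance = v·t_r = 33.8328 × 0.4 = 13.533 m.
Braking distance = v²/(2a) = 33.8328² / (2 × 5.096) = 1144.658 / 10.192 = 112.309 m.
Total = 13.533 + 112.309 = 125.842 m.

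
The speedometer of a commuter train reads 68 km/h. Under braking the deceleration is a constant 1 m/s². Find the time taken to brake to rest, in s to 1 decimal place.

68 km/h ÷ 3.6 = 18.8889 m/s.
Braking time = v/a = 18.8889 / 1.000 = 18.889 s.

Braking time ≈ 18.9 s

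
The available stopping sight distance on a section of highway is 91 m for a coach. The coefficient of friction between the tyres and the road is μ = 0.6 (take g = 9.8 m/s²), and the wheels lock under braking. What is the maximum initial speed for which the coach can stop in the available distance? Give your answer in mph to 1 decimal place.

a = μg = 0.6 × 9.8 = 5.880 m/s².
v²/(2a) = d ⇒ v = √(2 × 5.880 × 91) = √1070.16 = 32.7133 m/s.
32.7133 m/s ÷ 0.44704 = 73.178 mph.

Maximum speed ≈ 73.2 mph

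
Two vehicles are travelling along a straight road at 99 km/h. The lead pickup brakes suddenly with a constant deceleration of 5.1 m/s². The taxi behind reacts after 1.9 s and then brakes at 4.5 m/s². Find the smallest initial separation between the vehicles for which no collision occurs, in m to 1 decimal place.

99 km/h ÷ 3.6 = 27.5000 m/s.
Leader travels v²/(2a_L) = 756.250 / 10.200 = 74.142 m before stopping.
Follower covers v·t_r = 27.5000 × 1.9 = 52.250 m while reacting, then v²/(2a_F) = 756.250 / 9.000 = 84.028 m while braking, for a total of 52.250 + 84.028 = 136.278 m.
Since a_F ≤ a_L and the follower starts braking later, the follower is never slower than the leader, so the closest approach is when both have stopped.
Minimum gap = 136.278 − 74.142 = 62.136 m.

Minimum gap ≈ 62.1 m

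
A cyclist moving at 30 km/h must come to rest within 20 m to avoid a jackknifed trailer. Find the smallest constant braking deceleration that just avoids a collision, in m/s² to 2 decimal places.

30 km/h ÷ 3.6 = 8.3333 m/s.
v² = 2a·d ⇒ a = v²/(2d) = 8.3333² / (2 × 20.000) = 69.444 / 40.000 = 1.7361 m/s².

Required deceleration ≈ 1.74 m/s²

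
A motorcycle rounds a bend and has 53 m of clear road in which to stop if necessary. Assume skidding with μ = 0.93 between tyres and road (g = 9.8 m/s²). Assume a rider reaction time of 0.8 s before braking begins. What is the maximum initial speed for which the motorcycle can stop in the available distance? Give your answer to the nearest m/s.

Maximum speed ≈ 25 m/s

a = μg = 0.93 × 9.8 = 9.114 m/s².
Stopping distance: v·t_r + v²/(2a) = 53 with t_r = 0.8 s and a = 9.114 m/s².
So v² + 14.582 v − 966.08 = 0.
Positive root: v = −a·t_r + √((a·t_r)² + 2a·d) = −7.291 + √(53.159 + 966.08) = 24.6345 m/s.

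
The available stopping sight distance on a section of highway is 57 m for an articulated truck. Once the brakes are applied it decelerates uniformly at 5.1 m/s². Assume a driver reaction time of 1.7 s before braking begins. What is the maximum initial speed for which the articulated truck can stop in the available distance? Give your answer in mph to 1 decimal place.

Maximum speed ≈ 37.9 mph

Stopping distance: v·t_r + v²/(2a) = 57 with t_r = 1.7 s and a = 5.100 m/s².
So v² + 17.340 v − 581.40 = 0.
Positive root: v = −a·t_r + √((a·t_r)² + 2a·d) = −8.670 + √(75.169 + 581.40) = 16.9536 m/s.
16.9536 m/s ÷ 0.44704 = 37.924 mph.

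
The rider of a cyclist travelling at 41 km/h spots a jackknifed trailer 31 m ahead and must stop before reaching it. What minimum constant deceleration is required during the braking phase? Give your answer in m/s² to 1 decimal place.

Required deceleration ≈ 2.1 m/s²

41 km/h ÷ 3.6 = 11.3889 m/s.
v² = 2a·d ⇒ a = v²/(2d) = 11.3889² / (2 × 31.000) = 129.707 / 62.000 = 2.0920 m/s².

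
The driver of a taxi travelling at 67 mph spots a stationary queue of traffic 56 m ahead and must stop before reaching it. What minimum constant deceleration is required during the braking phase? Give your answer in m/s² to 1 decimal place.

Required deceleration ≈ 8.0 m/s²

67 mph × 0.44704 = 29.9517 m/s.
v² = 2a·d ⇒ a = v²/(2d) = 29.9517² / (2 × 56.000) = 897.104 / 112.000 = 8.0099 m/s².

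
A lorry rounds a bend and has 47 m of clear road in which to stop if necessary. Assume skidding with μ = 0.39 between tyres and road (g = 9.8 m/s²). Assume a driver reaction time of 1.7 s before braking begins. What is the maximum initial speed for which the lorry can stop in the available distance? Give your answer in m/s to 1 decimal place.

a = μg = 0.39 × 9.8 = 3.822 m/s².
Stopping distance: v·t_r + v²/(2a) = 47 with t_r = 1.7 s and a = 3.822 m/s².
So v² + 12.995 v − 359.27 = 0.
Positive root: v = −a·t_r + √((a·t_r)² + 2a·d) = −6.497 + √(42.211 + 359.27) = 13.5400 m/s.

Maximum speed ≈ 13.5 m/s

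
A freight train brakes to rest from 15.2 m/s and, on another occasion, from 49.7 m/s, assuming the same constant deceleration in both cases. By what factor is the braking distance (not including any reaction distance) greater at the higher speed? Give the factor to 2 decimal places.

Factor ≈ 10.69

Braking distance d = v²/(2a), so with a fixed, d ∝ v².
Factor = (49.7/15.2)² = 3.2697² = 10.6909.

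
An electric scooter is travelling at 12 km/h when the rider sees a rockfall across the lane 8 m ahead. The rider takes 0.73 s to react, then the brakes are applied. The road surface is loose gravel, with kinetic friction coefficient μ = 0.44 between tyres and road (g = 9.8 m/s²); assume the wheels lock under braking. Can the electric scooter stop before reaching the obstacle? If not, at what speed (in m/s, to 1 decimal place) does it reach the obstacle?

Yes — it stops about 4.3 m short of the obstacle, so it never reaches it

12 km/h ÷ 3.6 = 3.3333 m/s.
a = μg = 0.44 × 9.8 = 4.312 m/s².
Reaction distance = 3.3333 × 0.73 = 2.433 m.
Braking distance = v²/(2a) = 11.111 / 8.624 = 1.288 m.
Total stopping distance = 2.433 + 1.288 = 3.721 m, vs 8 m available — it stops with 8 − 3.721 = 4.279 m to spare.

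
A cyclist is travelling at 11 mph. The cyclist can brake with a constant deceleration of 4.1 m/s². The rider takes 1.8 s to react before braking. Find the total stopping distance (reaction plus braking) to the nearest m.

11 mph × 0.44704 = 4.9174 m/s.
Reaction distance = v·t_r = 4.9174 × 1.8 = 8.851 m.
Braking distance = v²/(2a) = 4.9174² / (2 × 4.100) = 24.181 / 8.200 = 2.949 m.
Total = 8.851 + 2.949 = 11.800 m.

Total stopping distance ≈ 12 m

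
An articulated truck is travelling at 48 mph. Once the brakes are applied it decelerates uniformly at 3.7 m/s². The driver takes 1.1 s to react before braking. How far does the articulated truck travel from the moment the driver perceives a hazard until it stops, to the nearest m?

Total stopping distance ≈ 86 m

48 mph × 0.44704 = 21.4579 m/s.
Reaction distance = v·t_r = 21.4579 × 1.1 = 23.604 m.
Braking distance = v²/(2a) = 21.4579² / (2 × 3.700) = 460.441 / 7.400 = 62.222 m.
Total = 23.604 + 62.222 = 85.826 m.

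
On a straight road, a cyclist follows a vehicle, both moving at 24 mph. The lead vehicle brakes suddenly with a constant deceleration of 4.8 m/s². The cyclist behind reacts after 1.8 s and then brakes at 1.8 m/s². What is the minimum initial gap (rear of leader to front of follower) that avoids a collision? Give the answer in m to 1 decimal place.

Minimum gap ≈ 39.3 m

24 mph × 0.44704 = 10.7290 m/s.
Leader travels v²/(2a_L) = 115.111 / 9.600 = 11.991 m before stopping.
Follower covers v·t_r = 10.7290 × 1.8 = 19.312 m while reacting, then v²/(2a_F) = 115.111 / 3.600 = 31.975 m while braking, for a total of 19.312 + 31.975 = 51.287 m.
Since a_F ≤ a_L and the follower starts braking later, the follower is never slower than the leader, so the closest approach is when both have stopped.
Minimum gap = 51.287 − 11.991 = 39.296 m.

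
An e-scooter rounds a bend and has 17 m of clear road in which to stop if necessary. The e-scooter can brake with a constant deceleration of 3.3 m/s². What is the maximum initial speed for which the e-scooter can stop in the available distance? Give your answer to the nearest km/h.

Maximum speed ≈ 38 km/h

v²/(2a) = d ⇒ v = √(2 × 3.300 × 17) = √112.20 = 10.5925 m/s.
10.5925 m/s × 3.6 = 38.133 km/h.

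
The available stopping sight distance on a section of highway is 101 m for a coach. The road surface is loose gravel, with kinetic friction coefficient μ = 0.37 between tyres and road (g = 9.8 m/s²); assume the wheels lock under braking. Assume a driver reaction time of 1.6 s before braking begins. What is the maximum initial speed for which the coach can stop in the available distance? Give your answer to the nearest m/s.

Maximum speed ≈ 22 m/s

a = μg = 0.37 × 9.8 = 3.626 m/s².
Stopping distance: v·t_r + v²/(2a) = 101 with t_r = 1.6 s and a = 3.626 m/s².
So v² + 11.603 v − 732.45 = 0.
Positive root: v = −a·t_r + √((a·t_r)² + 2a·d) = −5.802 + √(33.663 + 732.45) = 21.8767 m/s.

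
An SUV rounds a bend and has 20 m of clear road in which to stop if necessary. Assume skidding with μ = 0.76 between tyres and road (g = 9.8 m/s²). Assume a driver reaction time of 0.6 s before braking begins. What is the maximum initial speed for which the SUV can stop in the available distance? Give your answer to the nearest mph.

Maximum speed ≈ 30 mph

a = μg = 0.76 × 9.8 = 7.448 m/s².
Stopping distance: v·t_r + v²/(2a) = 20 with t_r = 0.6 s and a = 7.448 m/s².
So v² + 8.938 v − 297.92 = 0.
Positive root: v = −a·t_r + √((a·t_r)² + 2a·d) = −4.469 + √(19.972 + 297.92) = 13.3605 m/s.
13.3605 m/s ÷ 0.44704 = 29.887 mph.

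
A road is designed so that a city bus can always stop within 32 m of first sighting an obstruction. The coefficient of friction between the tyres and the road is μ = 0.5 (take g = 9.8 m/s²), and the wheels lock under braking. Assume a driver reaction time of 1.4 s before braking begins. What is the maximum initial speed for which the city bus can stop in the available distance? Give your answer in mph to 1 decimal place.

Maximum speed ≈ 27.1 mph

a = μg = 0.5 × 9.8 = 4.900 m/s².
Stopping distance: v·t_r + v²/(2a) = 32 with t_r = 1.4 s and a = 4.900 m/s².
So v² + 13.720 v − 313.60 = 0.
Positive root: v = −a·t_r + √((a·t_r)² + 2a·d) = −6.860 + √(47.060 + 313.60) = 12.1311 m/s.
12.1311 m/s ÷ 0.44704 = 27.136 mph.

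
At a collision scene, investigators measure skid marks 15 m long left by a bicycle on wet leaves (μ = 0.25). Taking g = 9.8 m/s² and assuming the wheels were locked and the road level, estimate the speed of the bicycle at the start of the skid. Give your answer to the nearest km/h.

Initial speed ≈ 31 km/h

Deceleration a = μg = 0.25 × 9.8 = 2.450 m/s².
v = √(2a·d) = √(2 × 2.450 × 15) = √73.500 = 8.5732 m/s.
= 8.5732 × 3.6 = 30.864 km/h.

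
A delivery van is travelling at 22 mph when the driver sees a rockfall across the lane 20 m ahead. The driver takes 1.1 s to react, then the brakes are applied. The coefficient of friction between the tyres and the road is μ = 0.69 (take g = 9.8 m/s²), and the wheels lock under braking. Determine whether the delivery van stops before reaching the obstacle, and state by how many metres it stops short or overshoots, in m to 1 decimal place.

Yes — it stops 2.0 m short of the obstacle

22 mph × 0.44704 = 9.8349 m/s.
a = μg = 0.69 × 9.8 = 6.762 m/s².
Reaction distance = 9.8349 × 1.1 = 10.818 m.
Braking distance = v²/(2a) = 96.725 / 13.524 = 7.152 m.
Total stopping distance = 10.818 + 7.152 = 17.970 m, vs 20 m available — it stops with 20 − 17.970 = 2.030 m to spare.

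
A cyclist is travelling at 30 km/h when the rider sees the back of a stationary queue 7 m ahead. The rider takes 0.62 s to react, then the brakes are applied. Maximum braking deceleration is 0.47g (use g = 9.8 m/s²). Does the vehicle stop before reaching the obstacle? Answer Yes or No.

30 km/h ÷ 3.6 = 8.3333 m/s.
a = 0.47 × 9.8 = 4.606 m/s².
Reaction distance = 8.3333 × 0.62 = 5.167 m.
Braking distance = v²/(2a) = 69.444 / 9.212 = 7.538 m.
Total stopping distance = 5.167 + 7.538 = 12.705 m, vs 7 m available — it cannot stop in time and overshoots by 12.705 − 7 = 5.705 m.

No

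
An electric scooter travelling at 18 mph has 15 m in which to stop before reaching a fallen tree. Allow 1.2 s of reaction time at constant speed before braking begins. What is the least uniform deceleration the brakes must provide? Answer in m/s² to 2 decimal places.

Required deceleration ≈ 6.06 m/s²

18 mph × 0.44704 = 8.0467 m/s.
Distance covered during reaction = 8.0467 × 1.2 = 9.656 m.
Distance available for braking: 15 − 9.656 = 5.344 m.
v² = 2a·d ⇒ a = v²/(2d) = 8.0467² / (2 × 5.344) = 64.749 / 10.688 = 6.0581 m/s².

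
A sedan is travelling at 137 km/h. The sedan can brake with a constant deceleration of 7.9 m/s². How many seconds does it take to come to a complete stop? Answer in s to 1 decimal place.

137 km/h ÷ 3.6 = 38.0556 m/s.
Braking time = v/a = 38.0556 / 7.900 = 4.817 s.

Braking time ≈ 4.8 s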